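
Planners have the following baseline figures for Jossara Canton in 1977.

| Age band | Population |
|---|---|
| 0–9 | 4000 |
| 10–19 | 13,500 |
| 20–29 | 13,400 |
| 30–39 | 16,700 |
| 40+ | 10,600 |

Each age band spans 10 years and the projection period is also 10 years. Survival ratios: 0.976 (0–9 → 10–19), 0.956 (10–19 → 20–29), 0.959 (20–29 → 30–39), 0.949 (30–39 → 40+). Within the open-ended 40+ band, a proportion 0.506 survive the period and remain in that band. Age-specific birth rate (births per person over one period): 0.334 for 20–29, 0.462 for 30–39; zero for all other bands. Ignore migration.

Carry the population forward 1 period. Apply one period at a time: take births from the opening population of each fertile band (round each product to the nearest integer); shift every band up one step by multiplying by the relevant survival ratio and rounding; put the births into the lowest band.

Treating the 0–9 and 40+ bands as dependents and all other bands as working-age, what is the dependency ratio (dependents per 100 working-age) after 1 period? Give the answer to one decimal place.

112.6

— Period 1 —
Births: 13400 * 0.334 = 4476, 16700 * 0.462 = 7715 ⇒ total 12191
10–19: 4000 * 0.976 = 3904
20–29: 13500 * 0.956 = 12906
30–39: 13400 * 0.959 = 12851
40+: 16700 * 0.949 + 10600 * 0.506 = 15848 + 5364 = 21212
Population now: 0–9=12191, 10–19=3904, 20–29=12906, 30–39=12851, 40+=21212
Dependents (band 0–9 + band 40+) = 12191 + 21212 = 33403; working-age = 29661; ratio = 33403/29661 × 100 = 112.6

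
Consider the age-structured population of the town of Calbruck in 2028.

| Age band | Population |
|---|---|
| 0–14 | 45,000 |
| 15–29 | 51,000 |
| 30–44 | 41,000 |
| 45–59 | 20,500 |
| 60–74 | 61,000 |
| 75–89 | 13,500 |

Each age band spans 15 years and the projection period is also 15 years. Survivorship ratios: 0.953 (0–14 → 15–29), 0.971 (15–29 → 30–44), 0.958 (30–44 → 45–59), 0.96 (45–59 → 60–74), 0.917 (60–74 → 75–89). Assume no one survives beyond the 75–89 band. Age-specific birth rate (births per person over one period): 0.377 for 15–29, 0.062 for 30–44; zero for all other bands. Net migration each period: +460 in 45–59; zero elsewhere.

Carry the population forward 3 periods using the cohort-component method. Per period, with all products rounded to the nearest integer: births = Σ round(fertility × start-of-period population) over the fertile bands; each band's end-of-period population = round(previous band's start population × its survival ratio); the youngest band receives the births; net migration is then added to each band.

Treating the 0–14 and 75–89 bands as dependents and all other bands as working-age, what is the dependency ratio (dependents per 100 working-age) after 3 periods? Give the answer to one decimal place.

After projecting period 1:
Births: 51000 × 0.377 = 19227 ; 41000 × 0.062 = 2542 → 21769
15–29: 45000 × 0.953 = 42885
30–44: 51000 × 0.971 = 49521
45–59: 41000 × 0.958 = 39278
60–74: 20500 × 0.96 = 19680
75–89: 61000 × 0.917 = 55937
Net migration: 45–59 + 460 → 39738
End of period: [21769, 42885, 49521, 39738, 19680, 55937]
After projecting period 2:
Births: 42885 × 0.377 = 16168 ; 49521 × 0.062 = 3070 → 19238
15–29: 21769 × 0.953 = 20746
30–44: 42885 × 0.971 = 41641
45–59: 49521 × 0.958 = 47441
60–74: 39738 × 0.96 = 38148
75–89: 19680 × 0.917 = 18047
Net migration: 45–59 + 460 → 47901
End of period: [19238, 20746, 41641, 47901, 38148, 18047]
After projecting period 3:
Births: 20746 × 0.377 = 7821 ; 41641 × 0.062 = 2582 → 10403
15–29: 19238 × 0.953 = 18334
30–44: 20746 × 0.971 = 20144
45–59: 41641 × 0.958 = 39892
60–74: 47901 × 0.96 = 45985
75–89: 38148 × 0.917 = 34982
Net migration: 45–59 + 460 → 40352
End of period: [10403, 18334, 20144, 40352, 45985, 34982]
Dependents (band 0–14 + band 75–89) = 10403 + 34982 = 45385; working-age = 124815; ratio = 45385/124815 × 100 = 36.4

36.4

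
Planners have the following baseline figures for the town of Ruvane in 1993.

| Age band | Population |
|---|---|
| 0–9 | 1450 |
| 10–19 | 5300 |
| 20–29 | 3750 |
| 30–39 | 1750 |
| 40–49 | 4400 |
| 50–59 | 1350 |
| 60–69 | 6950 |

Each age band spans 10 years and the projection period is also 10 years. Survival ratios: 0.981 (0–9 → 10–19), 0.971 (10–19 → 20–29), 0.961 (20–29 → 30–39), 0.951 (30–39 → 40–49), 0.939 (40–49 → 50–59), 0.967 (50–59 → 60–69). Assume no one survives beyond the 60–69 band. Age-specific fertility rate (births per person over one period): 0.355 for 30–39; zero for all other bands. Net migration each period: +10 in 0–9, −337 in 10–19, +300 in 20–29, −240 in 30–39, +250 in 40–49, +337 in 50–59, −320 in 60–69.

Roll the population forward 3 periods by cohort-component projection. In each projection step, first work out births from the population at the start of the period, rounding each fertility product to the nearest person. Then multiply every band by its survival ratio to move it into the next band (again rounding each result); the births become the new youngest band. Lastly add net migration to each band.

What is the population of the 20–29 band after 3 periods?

574

Call the bands 1 to 7, youngest first.
Period 1:
Births: 1750 × 0.355 = 621
Band 2: 1450 × 0.981 = 1422
Band 3: 5300 × 0.971 = 5146
Band 4: 3750 × 0.961 = 3604
Band 5: 1750 × 0.951 = 1664
Band 6: 4400 × 0.939 = 4132
Band 7: 1350 × 0.967 = 1305
Net migration: Band 1 + 10 → 631; Band 2 − 337 → 1085; Band 3 + 300 → 5446; Band 4 − 240 → 3364; Band 5 + 250 → 1914; Band 6 + 337 → 4469; Band 7 − 320 → 985
→ [631, 1085, 5446, 3364, 1914, 4469, 985]
Period 2:
Births: 3364 × 0.355 = 1194
Band 2: 631 × 0.981 = 619
Band 3: 1085 × 0.971 = 1054
Band 4: 5446 × 0.961 = 5234
Band 5: 3364 × 0.951 = 3199
Band 6: 1914 × 0.939 = 1797
Band 7: 4469 × 0.967 = 4322
Net migration: Band 1 + 10 → 1204; Band 2 − 337 → 282; Band 3 + 300 → 1354; Band 4 − 240 → 4994; Band 5 + 250 → 3449; Band 6 + 337 → 2134; Band 7 − 320 → 4002
→ [1204, 282, 1354, 4994, 3449, 2134, 4002]
Period 3:
Births: 4994 × 0.355 = 1773
Band 2: 1204 × 0.981 = 1181
Band 3: 282 × 0.971 = 274
Band 4: 1354 × 0.961 = 1301
Band 5: 4994 × 0.951 = 4749
Band 6: 3449 × 0.939 = 3239
Band 7: 2134 × 0.967 = 2064
Net migration: Band 1 + 10 → 1783; Band 2 − 337 → 844; Band 3 + 300 → 574; Band 4 − 240 → 1061; Band 5 + 250 → 4999; Band 6 + 337 → 3576; Band 7 − 320 → 1744
→ [1783, 844, 574, 1061, 4999, 3576, 1744]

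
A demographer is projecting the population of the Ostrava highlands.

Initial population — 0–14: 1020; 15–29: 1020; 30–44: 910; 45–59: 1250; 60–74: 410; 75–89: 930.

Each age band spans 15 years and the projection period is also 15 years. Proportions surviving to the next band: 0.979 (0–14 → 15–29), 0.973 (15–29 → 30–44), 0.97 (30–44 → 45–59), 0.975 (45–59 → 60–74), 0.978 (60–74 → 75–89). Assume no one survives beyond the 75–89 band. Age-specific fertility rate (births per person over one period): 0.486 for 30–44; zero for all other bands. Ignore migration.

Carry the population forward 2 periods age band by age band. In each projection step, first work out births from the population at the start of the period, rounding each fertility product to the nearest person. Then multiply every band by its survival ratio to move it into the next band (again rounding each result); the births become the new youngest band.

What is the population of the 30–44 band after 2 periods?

972

[period 1]
Births: 910 * 0.486 = 442
15–29: 1020 * 0.979 = 999
30–44: 1020 * 0.973 = 992
45–59: 910 * 0.97 = 883
60–74: 1250 * 0.975 = 1219
75–89: 410 * 0.978 = 401
→ [442, 999, 992, 883, 1219, 401]
[period 2]
Births: 992 * 0.486 = 482
15–29: 442 * 0.979 = 433
30–44: 999 * 0.973 = 972
45–59: 992 * 0.97 = 962
60–74: 883 * 0.975 = 861
75–89: 1219 * 0.978 = 1192
→ [482, 433, 972, 962, 861, 1192]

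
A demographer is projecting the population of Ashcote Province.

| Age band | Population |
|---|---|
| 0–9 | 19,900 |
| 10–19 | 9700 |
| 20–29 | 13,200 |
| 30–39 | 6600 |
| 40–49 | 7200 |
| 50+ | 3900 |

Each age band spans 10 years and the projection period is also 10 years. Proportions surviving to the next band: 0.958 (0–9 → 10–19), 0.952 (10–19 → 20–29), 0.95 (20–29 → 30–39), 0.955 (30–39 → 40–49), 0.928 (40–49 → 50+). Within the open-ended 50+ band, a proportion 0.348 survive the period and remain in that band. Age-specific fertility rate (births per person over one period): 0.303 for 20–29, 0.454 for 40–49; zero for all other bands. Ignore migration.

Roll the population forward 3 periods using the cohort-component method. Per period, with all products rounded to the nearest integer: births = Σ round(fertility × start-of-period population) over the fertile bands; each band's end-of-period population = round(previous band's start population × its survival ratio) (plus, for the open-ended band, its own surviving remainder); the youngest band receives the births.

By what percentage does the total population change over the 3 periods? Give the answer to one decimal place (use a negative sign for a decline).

3.7

Numbering the groups 1..6 from youngest to oldest:
Period 1.
Births: 13200 * 0.303 = 4000, 7200 * 0.454 = 3269 ⇒ total 7269
Group 2: 19900 * 0.958 = 19064
Group 3: 9700 * 0.952 = 9234
Group 4: 13200 * 0.95 = 12540
Group 5: 6600 * 0.955 = 6303
Group 6: 7200 * 0.928 + 3900 * 0.348 = 6682 + 1357 = 8039
Giving 7269 / 19064 / 9234 / 12540 / 6303 / 8039.
Period 2.
Births: 9234 * 0.303 = 2798, 6303 * 0.454 = 2862 ⇒ total 5660
Group 2: 7269 * 0.958 = 6964
Group 3: 19064 * 0.952 = 18149
Group 4: 9234 * 0.95 = 8772
Group 5: 12540 * 0.955 = 11976
Group 6: 6303 * 0.928 + 8039 * 0.348 = 5849 + 2798 = 8647
Giving 5660 / 6964 / 18149 / 8772 / 11976 / 8647.
Period 3.
Births: 18149 * 0.303 = 5499, 11976 * 0.454 = 5437 ⇒ total 10936
Group 2: 5660 * 0.958 = 5422
Group 3: 6964 * 0.952 = 6630
Group 4: 18149 * 0.95 = 17242
Group 5: 8772 * 0.955 = 8377
Group 6: 11976 * 0.928 + 8647 * 0.348 = 11114 + 3009 = 14123
Giving 10936 / 5422 / 6630 / 17242 / 8377 / 14123.
Total: 60500 → 62730; change = 2230; percentage change = 3.7%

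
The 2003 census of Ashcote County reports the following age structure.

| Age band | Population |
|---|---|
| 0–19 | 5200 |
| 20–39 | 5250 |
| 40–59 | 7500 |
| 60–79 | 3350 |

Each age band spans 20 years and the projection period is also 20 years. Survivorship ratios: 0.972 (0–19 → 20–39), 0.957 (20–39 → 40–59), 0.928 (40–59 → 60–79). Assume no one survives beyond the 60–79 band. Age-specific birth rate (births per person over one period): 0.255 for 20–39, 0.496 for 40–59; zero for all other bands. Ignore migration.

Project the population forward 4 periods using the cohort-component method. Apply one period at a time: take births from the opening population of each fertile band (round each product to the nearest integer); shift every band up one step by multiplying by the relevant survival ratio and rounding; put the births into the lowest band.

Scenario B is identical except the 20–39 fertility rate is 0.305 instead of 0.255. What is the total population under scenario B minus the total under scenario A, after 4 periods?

1155

Call the groups 1 to 4, youngest first.
After projecting period 1:
Births: 5250 × 0.255 = 1339 ; 7500 × 0.496 = 3720 ⇒ total 5059
Group 2: 5200 × 0.972 = 5054
Group 3: 5250 × 0.957 = 5024
Group 4: 7500 × 0.928 = 6960
→ [5059, 5054, 5024, 6960]
After projecting period 2:
Births: 5054 × 0.255 = 1289 ; 5024 × 0.496 = 2492 ⇒ total 3781
Group 2: 5059 × 0.972 = 4917
Group 3: 5054 × 0.957 = 4837
Group 4: 5024 × 0.928 = 4662
→ [3781, 4917, 4837, 4662]
After projecting period 3:
Births: 4917 × 0.255 = 1254 ; 4837 × 0.496 = 2399 ⇒ total 3653
Group 2: 3781 × 0.972 = 3675
Group 3: 4917 × 0.957 = 4706
Group 4: 4837 × 0.928 = 4489
→ [3653, 3675, 4706, 4489]
After projecting period 4:
Births: 3675 × 0.255 = 937 ; 4706 × 0.496 = 2334 ⇒ total 3271
Group 2: 3653 × 0.972 = 3551
Group 3: 3675 × 0.957 = 3517
Group 4: 4706 × 0.928 = 4367
→ [3271, 3551, 3517, 4367]
Scenario A total after 4 periods: 14706
Scenario B projection —
After projecting period 1:
Births: 5250 × 0.305 = 1601 ; 7500 × 0.496 = 3720 ⇒ total 5321
Group 2: 5200 × 0.972 = 5054
Group 3: 5250 × 0.957 = 5024
Group 4: 7500 × 0.928 = 6960
→ [5321, 5054, 5024, 6960]
After projecting period 2:
Births: 5054 × 0.305 = 1541 ; 5024 × 0.496 = 2492 ⇒ total 4033
Group 2: 5321 × 0.972 = 5172
Group 3: 5054 × 0.957 = 4837
Group 4: 5024 × 0.928 = 4662
→ [4033, 5172, 4837, 4662]
After projecting period 3:
Births: 5172 × 0.305 = 1577 ; 4837 × 0.496 = 2399 ⇒ total 3976
Group 2: 4033 × 0.972 = 3920
Group 3: 5172 × 0.957 = 4950
Group 4: 4837 × 0.928 = 4489
→ [3976, 3920, 4950, 4489]
After projecting period 4:
Births: 3920 × 0.305 = 1196 ; 4950 × 0.496 = 2455 ⇒ total 3651
Group 2: 3976 × 0.972 = 3865
Group 3: 3920 × 0.957 = 3751
Group 4: 4950 × 0.928 = 4594
→ [3651, 3865, 3751, 4594]
Scenario B total after 4 periods: 15861
Difference B − A = 15861 − 14706 = 1155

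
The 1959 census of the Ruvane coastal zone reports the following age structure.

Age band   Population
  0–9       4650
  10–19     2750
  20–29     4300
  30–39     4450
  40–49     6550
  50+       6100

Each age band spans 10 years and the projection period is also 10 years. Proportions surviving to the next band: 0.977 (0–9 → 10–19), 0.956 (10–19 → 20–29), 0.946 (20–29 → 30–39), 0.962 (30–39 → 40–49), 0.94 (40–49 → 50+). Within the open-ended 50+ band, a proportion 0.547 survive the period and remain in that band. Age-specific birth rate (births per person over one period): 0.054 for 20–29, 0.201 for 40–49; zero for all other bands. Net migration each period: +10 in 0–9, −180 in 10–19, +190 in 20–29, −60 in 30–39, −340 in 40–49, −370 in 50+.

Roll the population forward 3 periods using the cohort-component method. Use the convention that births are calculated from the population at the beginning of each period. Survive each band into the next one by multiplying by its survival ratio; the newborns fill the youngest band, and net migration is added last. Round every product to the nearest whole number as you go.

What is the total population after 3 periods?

— Period 1 —
Births: 4300 * 0.054 = 232  |  6550 * 0.201 = 1317 — total 1549
10–19: 4650 * 0.977 = 4543
20–29: 2750 * 0.956 = 2629
30–39: 4300 * 0.946 = 4068
40–49: 4450 * 0.962 = 4281
50+: 6550 * 0.94 + 6100 * 0.547 = 6157 + 3337 = 9494
Net migration: 0–9 + 10 → 1559; 10–19 − 180 → 4363; 20–29 + 190 → 2819; 30–39 − 60 → 4008; 40–49 − 340 → 3941; 50+ − 370 → 9124
Population now: 0–9=1559, 10–19=4363, 20–29=2819, 30–39=4008, 40–49=3941, 50+=9124
— Period 2 —
Births: 2819 * 0.054 = 152  |  3941 * 0.201 = 792 — total 944
10–19: 1559 * 0.977 = 1523
20–29: 4363 * 0.956 = 4171
30–39: 2819 * 0.946 = 2667
40–49: 4008 * 0.962 = 3856
50+: 3941 * 0.94 + 9124 * 0.547 = 3705 + 4991 = 8696
Net migration: 0–9 + 10 → 954; 10–19 − 180 → 1343; 20–29 + 190 → 4361; 30–39 − 60 → 2607; 40–49 − 340 → 3516; 50+ − 370 → 8326
Population now: 0–9=954, 10–19=1343, 20–29=4361, 30–39=2607, 40–49=3516, 50+=8326
— Period 3 —
Births: 4361 * 0.054 = 235  |  3516 * 0.201 = 707 — total 942
10–19: 954 * 0.977 = 932
20–29: 1343 * 0.956 = 1284
30–39: 4361 * 0.946 = 4126
40–49: 2607 * 0.962 = 2508
50+: 3516 * 0.94 + 8326 * 0.547 = 3305 + 4554 = 7859
Net migration: 0–9 + 10 → 952; 10–19 − 180 → 752; 20–29 + 190 → 1474; 30–39 − 60 → 4066; 40–49 − 340 → 2168; 50+ − 370 → 7489
Population now: 0–9=952, 10–19=752, 20–29=1474, 30–39=4066, 40–49=2168, 50+=7489
Total after period 3: 952 + 752 + 1474 + 4066 + 2168 + 7489 = 16901

16901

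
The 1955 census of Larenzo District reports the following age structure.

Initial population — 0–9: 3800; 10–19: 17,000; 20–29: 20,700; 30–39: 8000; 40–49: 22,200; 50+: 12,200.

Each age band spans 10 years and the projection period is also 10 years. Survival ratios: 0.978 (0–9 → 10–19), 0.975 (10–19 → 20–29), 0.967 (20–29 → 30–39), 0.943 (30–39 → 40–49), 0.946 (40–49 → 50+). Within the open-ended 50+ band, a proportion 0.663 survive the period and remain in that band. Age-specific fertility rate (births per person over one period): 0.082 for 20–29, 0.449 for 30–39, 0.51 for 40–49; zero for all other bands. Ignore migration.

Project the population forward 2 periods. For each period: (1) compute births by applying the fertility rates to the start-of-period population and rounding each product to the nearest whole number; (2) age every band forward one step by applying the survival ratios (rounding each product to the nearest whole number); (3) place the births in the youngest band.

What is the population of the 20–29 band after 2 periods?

3623

Period 1:
Births: 20700 * 0.082 = 1697, 8000 * 0.449 = 3592, 22200 * 0.51 = 11322 ⇒ total 16611
10–19: 3800 * 0.978 = 3716
20–29: 17000 * 0.975 = 16575
30–39: 20700 * 0.967 = 20017
40–49: 8000 * 0.943 = 7544
50+: 22200 * 0.946 + 12200 * 0.663 = 21001 + 8089 = 29090
Giving 16611 / 3716 / 16575 / 20017 / 7544 / 29090.
Period 2:
Births: 16575 * 0.082 = 1359, 20017 * 0.449 = 8988, 7544 * 0.51 = 3847 ⇒ total 14194
10–19: 16611 * 0.978 = 16246
20–29: 3716 * 0.975 = 3623
30–39: 16575 * 0.967 = 16028
40–49: 20017 * 0.943 = 18876
50+: 7544 * 0.946 + 29090 * 0.663 = 7137 + 19287 = 26424
Giving 14194 / 16246 / 3623 / 16028 / 18876 / 26424.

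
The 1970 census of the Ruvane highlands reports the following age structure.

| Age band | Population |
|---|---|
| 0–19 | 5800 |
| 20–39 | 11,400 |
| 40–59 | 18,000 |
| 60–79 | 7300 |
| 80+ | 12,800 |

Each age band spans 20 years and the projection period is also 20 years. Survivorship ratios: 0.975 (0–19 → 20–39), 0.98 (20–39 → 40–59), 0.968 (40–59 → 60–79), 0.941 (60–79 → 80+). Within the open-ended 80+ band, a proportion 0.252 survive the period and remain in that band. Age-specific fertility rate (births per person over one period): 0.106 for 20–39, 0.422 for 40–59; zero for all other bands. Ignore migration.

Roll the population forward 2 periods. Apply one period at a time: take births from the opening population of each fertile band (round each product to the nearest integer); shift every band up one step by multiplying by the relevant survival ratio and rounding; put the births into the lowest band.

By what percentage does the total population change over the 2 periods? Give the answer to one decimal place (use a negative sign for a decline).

-11.0

Let band 1 be 0–19 through band 5 = 80+.
After projecting period 1:
Births: 11400 × 0.106 = 1208, 18000 × 0.422 = 7596 → total 8804
Band 2: 5800 × 0.975 = 5655
Band 3: 11400 × 0.98 = 11172
Band 4: 18000 × 0.968 = 17424
Band 5: 7300 × 0.941 + 12800 × 0.252 = 6869 + 3226 = 10095
End of period: [8804, 5655, 11172, 17424, 10095]
After projecting period 2:
Births: 5655 × 0.106 = 599, 11172 × 0.422 = 4715 → total 5314
Band 2: 8804 × 0.975 = 8584
Band 3: 5655 × 0.98 = 5542
Band 4: 11172 × 0.968 = 10814
Band 5: 17424 × 0.941 + 10095 × 0.252 = 16396 + 2544 = 18940
End of period: [5314, 8584, 5542, 10814, 18940]
Total: 55300 → 49194; change = -6106; percentage change = -11.0%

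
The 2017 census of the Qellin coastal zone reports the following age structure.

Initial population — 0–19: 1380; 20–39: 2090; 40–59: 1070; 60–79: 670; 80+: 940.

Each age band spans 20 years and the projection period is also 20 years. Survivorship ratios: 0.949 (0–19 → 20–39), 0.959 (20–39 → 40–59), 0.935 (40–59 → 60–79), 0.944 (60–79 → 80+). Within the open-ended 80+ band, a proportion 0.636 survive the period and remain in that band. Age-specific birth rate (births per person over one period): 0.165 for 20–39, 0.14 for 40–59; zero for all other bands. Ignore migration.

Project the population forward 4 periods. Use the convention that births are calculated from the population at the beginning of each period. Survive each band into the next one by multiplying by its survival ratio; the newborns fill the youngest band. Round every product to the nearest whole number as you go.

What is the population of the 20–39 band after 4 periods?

Call the bands 1 to 5, youngest first.
— Period 1 —
Births: 2090 × 0.165 = 345 ; 1070 × 0.14 = 150 ⇒ total 495
Band 2: 1380 × 0.949 = 1310
Band 3: 2090 × 0.959 = 2004
Band 4: 1070 × 0.935 = 1000
Band 5: 670 × 0.944 + 940 × 0.636 = 632 + 598 = 1230
→ [495, 1310, 2004, 1000, 1230]
— Period 2 —
Births: 1310 × 0.165 = 216 ; 2004 × 0.14 = 281 ⇒ total 497
Band 2: 495 × 0.949 = 470
Band 3: 1310 × 0.959 = 1256
Band 4: 2004 × 0.935 = 1874
Band 5: 1000 × 0.944 + 1230 × 0.636 = 944 + 782 = 1726
→ [497, 470, 1256, 1874, 1726]
— Period 3 —
Births: 470 × 0.165 = 78 ; 1256 × 0.14 = 176 ⇒ total 254
Band 2: 497 × 0.949 = 472
Band 3: 470 × 0.959 = 451
Band 4: 1256 × 0.935 = 1174
Band 5: 1874 × 0.944 + 1726 × 0.636 = 1769 + 1098 = 2867
→ [254, 472, 451, 1174, 2867]
— Period 4 —
Births: 472 × 0.165 = 78 ; 451 × 0.14 = 63 ⇒ total 141
Band 2: 254 × 0.949 = 241
Band 3: 472 × 0.959 = 453
Band 4: 451 × 0.935 = 422
Band 5: 1174 × 0.944 + 2867 × 0.636 = 1108 + 1823 = 2931
→ [141, 241, 453, 422, 2931]

241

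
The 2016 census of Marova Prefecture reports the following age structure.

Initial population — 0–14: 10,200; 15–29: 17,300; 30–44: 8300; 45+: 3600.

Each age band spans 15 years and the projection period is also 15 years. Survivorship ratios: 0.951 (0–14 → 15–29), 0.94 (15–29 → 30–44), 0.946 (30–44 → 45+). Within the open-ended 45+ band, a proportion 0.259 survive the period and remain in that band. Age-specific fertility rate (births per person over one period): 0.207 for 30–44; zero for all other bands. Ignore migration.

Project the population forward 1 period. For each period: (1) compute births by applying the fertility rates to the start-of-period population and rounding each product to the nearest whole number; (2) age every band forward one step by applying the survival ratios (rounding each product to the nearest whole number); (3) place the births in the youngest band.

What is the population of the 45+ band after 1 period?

Let band 1 be 0–14 through band 4 = 45+.
Period 1.
Births: 8300 × 0.207 = 1718
Band 2: 10200 × 0.951 = 9700
Band 3: 17300 × 0.94 = 16262
Band 4: 8300 × 0.946 + 3600 × 0.259 = 7852 + 932 = 8784
Giving 1718 / 9700 / 16262 / 8784.

8784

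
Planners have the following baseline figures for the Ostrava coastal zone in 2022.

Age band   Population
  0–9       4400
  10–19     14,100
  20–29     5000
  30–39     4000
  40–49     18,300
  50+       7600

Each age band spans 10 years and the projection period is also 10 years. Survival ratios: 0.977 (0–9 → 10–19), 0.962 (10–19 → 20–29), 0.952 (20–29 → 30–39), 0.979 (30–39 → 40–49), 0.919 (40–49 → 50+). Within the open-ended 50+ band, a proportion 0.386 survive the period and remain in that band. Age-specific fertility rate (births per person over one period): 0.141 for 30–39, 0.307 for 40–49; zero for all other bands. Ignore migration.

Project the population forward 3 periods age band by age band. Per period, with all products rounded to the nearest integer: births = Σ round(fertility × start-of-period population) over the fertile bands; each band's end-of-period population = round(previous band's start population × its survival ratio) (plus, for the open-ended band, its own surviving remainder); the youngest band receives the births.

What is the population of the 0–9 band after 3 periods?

Period 1:
Births: 4000 * 0.141 = 564, 18300 * 0.307 = 5618 → total 6182
10–19: 4400 * 0.977 = 4299
20–29: 14100 * 0.962 = 13564
30–39: 5000 * 0.952 = 4760
40–49: 4000 * 0.979 = 3916
50+: 18300 * 0.919 + 7600 * 0.386 = 16818 + 2934 = 19752
Giving 6182 / 4299 / 13564 / 4760 / 3916 / 19752.
Period 2:
Births: 4760 * 0.141 = 671, 3916 * 0.307 = 1202 → total 1873
10–19: 6182 * 0.977 = 6040
20–29: 4299 * 0.962 = 4136
30–39: 13564 * 0.952 = 12913
40–49: 4760 * 0.979 = 4660
50+: 3916 * 0.919 + 19752 * 0.386 = 3599 + 7624 = 11223
Giving 1873 / 6040 / 4136 / 12913 / 4660 / 11223.
Period 3:
Births: 12913 * 0.141 = 1821, 4660 * 0.307 = 1431 → total 3252
10–19: 1873 * 0.977 = 1830
20–29: 6040 * 0.962 = 5810
30–39: 4136 * 0.952 = 3937
40–49: 12913 * 0.979 = 12642
50+: 4660 * 0.919 + 11223 * 0.386 = 4283 + 4332 = 8615
Giving 3252 / 1830 / 5810 / 3937 / 12642 / 8615.

3252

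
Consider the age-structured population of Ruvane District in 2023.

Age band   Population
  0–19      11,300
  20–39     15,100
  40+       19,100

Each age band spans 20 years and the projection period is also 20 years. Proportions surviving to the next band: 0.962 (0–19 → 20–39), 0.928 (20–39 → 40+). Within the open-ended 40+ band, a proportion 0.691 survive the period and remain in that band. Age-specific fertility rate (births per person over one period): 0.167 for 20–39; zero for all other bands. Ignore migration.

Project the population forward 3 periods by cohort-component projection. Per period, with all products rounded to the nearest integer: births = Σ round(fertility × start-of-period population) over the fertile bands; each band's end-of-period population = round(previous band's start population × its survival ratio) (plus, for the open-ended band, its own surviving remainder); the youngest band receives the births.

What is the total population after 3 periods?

Numbering the groups 1..3 from youngest to oldest:
Period 1.
Births: 15100 * 0.167 = 2522
Group 2: 11300 * 0.962 = 10871
Group 3: 15100 * 0.928 + 19100 * 0.691 = 14013 + 13198 = 27211
Population now: 0–19=2522, 20–39=10871, 40+=27211
Period 2.
Births: 10871 * 0.167 = 1815
Group 2: 2522 * 0.962 = 2426
Group 3: 10871 * 0.928 + 27211 * 0.691 = 10088 + 18803 = 28891
Population now: 0–19=1815, 20–39=2426, 40+=28891
Period 3.
Births: 2426 * 0.167 = 405
Group 2: 1815 * 0.962 = 1746
Group 3: 2426 * 0.928 + 28891 * 0.691 = 2251 + 19964 = 22215
Population now: 0–19=405, 20–39=1746, 40+=22215
Total after period 3: 405 + 1746 + 22215 = 24366

24366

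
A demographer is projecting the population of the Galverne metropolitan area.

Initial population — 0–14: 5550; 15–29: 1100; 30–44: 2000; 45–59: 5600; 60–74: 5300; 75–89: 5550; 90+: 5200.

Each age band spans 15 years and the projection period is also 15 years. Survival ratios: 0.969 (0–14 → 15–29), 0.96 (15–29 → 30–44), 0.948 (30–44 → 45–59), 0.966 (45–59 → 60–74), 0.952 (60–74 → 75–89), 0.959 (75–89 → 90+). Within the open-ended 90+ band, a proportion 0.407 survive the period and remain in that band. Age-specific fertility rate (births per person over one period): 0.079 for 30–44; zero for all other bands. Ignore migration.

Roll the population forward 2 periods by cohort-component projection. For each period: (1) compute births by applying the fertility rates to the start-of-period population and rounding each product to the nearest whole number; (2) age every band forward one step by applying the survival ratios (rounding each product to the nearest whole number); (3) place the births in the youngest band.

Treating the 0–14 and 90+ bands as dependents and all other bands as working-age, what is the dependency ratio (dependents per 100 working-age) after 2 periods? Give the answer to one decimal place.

59.8

Numbering the groups 1..7 from youngest to oldest:
Period 1.
Births: 2000 * 0.079 = 158
Group 2: 5550 * 0.969 = 5378
Group 3: 1100 * 0.96 = 1056
Group 4: 2000 * 0.948 = 1896
Group 5: 5600 * 0.966 = 5410
Group 6: 5300 * 0.952 = 5046
Group 7: 5550 * 0.959 + 5200 * 0.407 = 5322 + 2116 = 7438
End of period: [158, 5378, 1056, 1896, 5410, 5046, 7438]
Period 2.
Births: 1056 * 0.079 = 83
Group 2: 158 * 0.969 = 153
Group 3: 5378 * 0.96 = 5163
Group 4: 1056 * 0.948 = 1001
Group 5: 1896 * 0.966 = 1832
Group 6: 5410 * 0.952 = 5150
Group 7: 5046 * 0.959 + 7438 * 0.407 = 4839 + 3027 = 7866
End of period: [83, 153, 5163, 1001, 1832, 5150, 7866]
Dependents (band 0–14 + band 90+) = 83 + 7866 = 7949; working-age = 13299; ratio = 7949/13299 × 100 = 59.8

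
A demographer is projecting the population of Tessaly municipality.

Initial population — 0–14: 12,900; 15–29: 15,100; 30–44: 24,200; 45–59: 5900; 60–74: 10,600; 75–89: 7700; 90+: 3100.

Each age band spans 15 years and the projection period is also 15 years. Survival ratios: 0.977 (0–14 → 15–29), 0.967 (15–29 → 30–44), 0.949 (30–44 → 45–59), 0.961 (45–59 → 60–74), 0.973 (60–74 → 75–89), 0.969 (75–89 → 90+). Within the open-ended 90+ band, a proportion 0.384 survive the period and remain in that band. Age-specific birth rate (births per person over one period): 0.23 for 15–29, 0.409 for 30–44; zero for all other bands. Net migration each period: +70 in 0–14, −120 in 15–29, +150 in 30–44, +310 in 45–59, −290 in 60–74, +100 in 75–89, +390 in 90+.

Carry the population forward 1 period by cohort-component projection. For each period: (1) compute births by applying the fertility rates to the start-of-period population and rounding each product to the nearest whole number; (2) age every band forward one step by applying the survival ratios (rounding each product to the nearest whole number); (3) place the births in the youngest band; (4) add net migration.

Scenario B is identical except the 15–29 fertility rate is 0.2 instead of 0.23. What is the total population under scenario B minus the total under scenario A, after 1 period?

-453

(Groups numbered youngest = 1 to oldest = 7.)
Period 1.
Births: 15100 × 0.23 = 3473 ; 24200 × 0.409 = 9898 → total 13371
Group 2: 12900 × 0.977 = 12603
Group 3: 15100 × 0.967 = 14602
Group 4: 24200 × 0.949 = 22966
Group 5: 5900 × 0.961 = 5670
Group 6: 10600 × 0.973 = 10314
Group 7: 7700 × 0.969 + 3100 × 0.384 = 7461 + 1190 = 8651
Net migration: Group 1 + 70 → 13441; Group 2 − 120 → 12483; Group 3 + 150 → 14752; Group 4 + 310 → 23276; Group 5 − 290 → 5380; Group 6 + 100 → 10414; Group 7 + 390 → 9041
→ [13441, 12483, 14752, 23276, 5380, 10414, 9041]
Scenario A total after 1 period: 88787
Scenario B projection —
Period 1.
Births: 15100 × 0.2 = 3020 ; 24200 × 0.409 = 9898 → total 12918
Group 2: 12900 × 0.977 = 12603
Group 3: 15100 × 0.967 = 14602
Group 4: 24200 × 0.949 = 22966
Group 5: 5900 × 0.961 = 5670
Group 6: 10600 × 0.973 = 10314
Group 7: 7700 × 0.969 + 3100 × 0.384 = 7461 + 1190 = 8651
Net migration: Group 1 + 70 → 12988; Group 2 − 120 → 12483; Group 3 + 150 → 14752; Group 4 + 310 → 23276; Group 5 − 290 → 5380; Group 6 + 100 → 10414; Group 7 + 390 → 9041
→ [12988, 12483, 14752, 23276, 5380, 10414, 9041]
Scenario B total after 1 period: 88334
Difference B − A = 88334 − 88787 = -453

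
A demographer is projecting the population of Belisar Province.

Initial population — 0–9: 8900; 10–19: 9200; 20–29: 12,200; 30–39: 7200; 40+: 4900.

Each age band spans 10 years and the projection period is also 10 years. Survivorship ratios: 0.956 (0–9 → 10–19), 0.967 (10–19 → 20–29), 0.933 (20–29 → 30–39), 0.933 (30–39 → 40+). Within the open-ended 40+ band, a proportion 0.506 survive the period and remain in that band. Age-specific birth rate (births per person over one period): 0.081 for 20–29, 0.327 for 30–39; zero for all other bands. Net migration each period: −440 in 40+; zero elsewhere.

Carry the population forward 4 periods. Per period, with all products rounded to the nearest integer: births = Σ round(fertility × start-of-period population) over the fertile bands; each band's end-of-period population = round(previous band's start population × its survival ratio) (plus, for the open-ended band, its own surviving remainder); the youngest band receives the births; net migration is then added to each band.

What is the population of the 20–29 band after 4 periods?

4108

(Groups numbered youngest = 1 to oldest = 5.)
After projecting period 1:
Births: 12200 × 0.081 = 988 ; 7200 × 0.327 = 2354 ⇒ total 3342
Group 2: 8900 × 0.956 = 8508
Group 3: 9200 × 0.967 = 8896
Group 4: 12200 × 0.933 = 11383
Group 5: 7200 × 0.933 + 4900 × 0.506 = 6718 + 2479 = 9197
Net migration: Group 5 − 440 → 8757
→ [3342, 8508, 8896, 11383, 8757]
After projecting period 2:
Births: 8896 × 0.081 = 721 ; 11383 × 0.327 = 3722 ⇒ total 4443
Group 2: 3342 × 0.956 = 3195
Group 3: 8508 × 0.967 = 8227
Group 4: 8896 × 0.933 = 8300
Group 5: 11383 × 0.933 + 8757 × 0.506 = 10620 + 4431 = 15051
Net migration: Group 5 − 440 → 14611
→ [4443, 3195, 8227, 8300, 14611]
After projecting period 3:
Births: 8227 × 0.081 = 666 ; 8300 × 0.327 = 2714 ⇒ total 3380
Group 2: 4443 × 0.956 = 4248
Group 3: 3195 × 0.967 = 3090
Group 4: 8227 × 0.933 = 7676
Group 5: 8300 × 0.933 + 14611 × 0.506 = 7744 + 7393 = 15137
Net migration: Group 5 − 440 → 14697
→ [3380, 4248, 3090, 7676, 14697]
After projecting period 4:
Births: 3090 × 0.081 = 250 ; 7676 × 0.327 = 2510 ⇒ total 2760
Group 2: 3380 × 0.956 = 3231
Group 3: 4248 × 0.967 = 4108
Group 4: 3090 × 0.933 = 2883
Group 5: 7676 × 0.933 + 14697 × 0.506 = 7162 + 7437 = 14599
Net migration: Group 5 − 440 → 14159
→ [2760, 3231, 4108, 2883, 14159]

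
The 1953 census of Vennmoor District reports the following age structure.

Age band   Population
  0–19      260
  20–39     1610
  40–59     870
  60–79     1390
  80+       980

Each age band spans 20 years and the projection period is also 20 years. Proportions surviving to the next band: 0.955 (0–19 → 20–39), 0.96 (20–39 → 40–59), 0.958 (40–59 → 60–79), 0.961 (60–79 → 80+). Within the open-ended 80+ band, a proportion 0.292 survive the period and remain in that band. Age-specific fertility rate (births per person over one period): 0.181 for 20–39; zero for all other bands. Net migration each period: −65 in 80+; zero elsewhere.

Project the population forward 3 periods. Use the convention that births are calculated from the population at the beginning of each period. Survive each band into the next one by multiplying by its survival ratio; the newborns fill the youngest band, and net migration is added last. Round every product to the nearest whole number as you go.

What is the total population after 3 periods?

Period 1:
Births: 1610 * 0.181 = 291
20–39: 260 * 0.955 = 248
40–59: 1610 * 0.96 = 1546
60–79: 870 * 0.958 = 833
80+: 1390 * 0.961 + 980 * 0.292 = 1336 + 286 = 1622
Net migration: 80+ − 65 → 1557
→ [291, 248, 1546, 833, 1557]
Period 2:
Births: 248 * 0.181 = 45
20–39: 291 * 0.955 = 278
40–59: 248 * 0.96 = 238
60–79: 1546 * 0.958 = 1481
80+: 833 * 0.961 + 1557 * 0.292 = 801 + 455 = 1256
Net migration: 80+ − 65 → 1191
→ [45, 278, 238, 1481, 1191]
Period 3:
Births: 278 * 0.181 = 50
20–39: 45 * 0.955 = 43
40–59: 278 * 0.96 = 267
60–79: 238 * 0.958 = 228
80+: 1481 * 0.961 + 1191 * 0.292 = 1423 + 348 = 1771
Net migration: 80+ − 65 → 1706
→ [50, 43, 267, 228, 1706]
Total after period 3: 50 + 43 + 267 + 228 + 1706 = 2294

2294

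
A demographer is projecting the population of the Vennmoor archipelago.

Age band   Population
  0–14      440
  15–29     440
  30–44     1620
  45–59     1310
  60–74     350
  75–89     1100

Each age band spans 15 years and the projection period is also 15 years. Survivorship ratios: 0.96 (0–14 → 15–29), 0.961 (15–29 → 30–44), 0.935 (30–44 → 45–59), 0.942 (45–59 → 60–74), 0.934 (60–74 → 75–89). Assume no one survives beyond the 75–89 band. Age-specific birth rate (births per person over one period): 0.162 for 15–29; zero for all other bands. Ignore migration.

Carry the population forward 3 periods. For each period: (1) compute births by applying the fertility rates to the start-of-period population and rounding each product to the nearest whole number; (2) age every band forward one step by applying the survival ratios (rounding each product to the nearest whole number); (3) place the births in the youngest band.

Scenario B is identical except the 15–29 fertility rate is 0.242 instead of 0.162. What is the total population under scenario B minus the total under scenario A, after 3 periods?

80

Let group 1 be 0–14 through group 6 = 75–89.
[period 1]
Births: 440 * 0.162 = 71
Group 2: 440 * 0.96 = 422
Group 3: 440 * 0.961 = 423
Group 4: 1620 * 0.935 = 1515
Group 5: 1310 * 0.942 = 1234
Group 6: 350 * 0.934 = 327
→ [71, 422, 423, 1515, 1234, 327]
[period 2]
Births: 422 * 0.162 = 68
Group 2: 71 * 0.96 = 68
Group 3: 422 * 0.961 = 406
Group 4: 423 * 0.935 = 396
Group 5: 1515 * 0.942 = 1427
Group 6: 1234 * 0.934 = 1153
→ [68, 68, 406, 396, 1427, 1153]
[period 3]
Births: 68 * 0.162 = 11
Group 2: 68 * 0.96 = 65
Group 3: 68 * 0.961 = 65
Group 4: 406 * 0.935 = 380
Group 5: 396 * 0.942 = 373
Group 6: 1427 * 0.934 = 1333
→ [11, 65, 65, 380, 373, 1333]
Scenario A total after 3 periods: 2227
Scenario B projection —
[period 1]
Births: 440 * 0.242 = 106
Group 2: 440 * 0.96 = 422
Group 3: 440 * 0.961 = 423
Group 4: 1620 * 0.935 = 1515
Group 5: 1310 * 0.942 = 1234
Group 6: 350 * 0.934 = 327
→ [106, 422, 423, 1515, 1234, 327]
[period 2]
Births: 422 * 0.242 = 102
Group 2: 106 * 0.96 = 102
Group 3: 422 * 0.961 = 406
Group 4: 423 * 0.935 = 396
Group 5: 1515 * 0.942 = 1427
Group 6: 1234 * 0.934 = 1153
→ [102, 102, 406, 396, 1427, 1153]
[period 3]
Births: 102 * 0.242 = 25
Group 2: 102 * 0.96 = 98
Group 3: 102 * 0.961 = 98
Group 4: 406 * 0.935 = 380
Group 5: 396 * 0.942 = 373
Group 6: 1427 * 0.934 = 1333
→ [25, 98, 98, 380, 373, 1333]
Scenario B total after 3 periods: 2307
Difference B − A = 2307 − 2227 = 80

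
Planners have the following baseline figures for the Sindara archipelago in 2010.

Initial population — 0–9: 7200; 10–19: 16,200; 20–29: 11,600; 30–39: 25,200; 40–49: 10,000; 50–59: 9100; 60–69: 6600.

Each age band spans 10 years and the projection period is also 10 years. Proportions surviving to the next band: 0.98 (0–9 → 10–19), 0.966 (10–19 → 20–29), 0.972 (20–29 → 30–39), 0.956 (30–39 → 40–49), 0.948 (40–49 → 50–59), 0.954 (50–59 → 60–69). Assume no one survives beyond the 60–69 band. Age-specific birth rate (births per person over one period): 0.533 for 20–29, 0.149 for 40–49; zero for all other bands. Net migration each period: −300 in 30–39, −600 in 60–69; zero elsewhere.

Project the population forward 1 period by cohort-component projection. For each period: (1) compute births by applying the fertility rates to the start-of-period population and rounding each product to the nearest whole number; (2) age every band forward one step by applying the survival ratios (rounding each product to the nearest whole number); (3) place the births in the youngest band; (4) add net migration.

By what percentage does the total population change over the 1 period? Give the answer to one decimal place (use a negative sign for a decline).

Let group 1 be 0–9 through group 7 = 60–69.
After projecting period 1:
Births: 11600 × 0.533 = 6183 ; 10000 × 0.149 = 1490 → total 7673
Group 2: 7200 × 0.98 = 7056
Group 3: 16200 × 0.966 = 15649
Group 4: 11600 × 0.972 = 11275
Group 5: 25200 × 0.956 = 24091
Group 6: 10000 × 0.948 = 9480
Group 7: 9100 × 0.954 = 8681
Net migration: Group 4 − 300 → 10975; Group 7 − 600 → 8081
Population now: 0–9=7673, 10–19=7056, 20–29=15649, 30–39=10975, 40–49=24091, 50–59=9480, 60–69=8081
Total: 85900 → 83005; change = -2895; percentage change = -3.4%

-3.4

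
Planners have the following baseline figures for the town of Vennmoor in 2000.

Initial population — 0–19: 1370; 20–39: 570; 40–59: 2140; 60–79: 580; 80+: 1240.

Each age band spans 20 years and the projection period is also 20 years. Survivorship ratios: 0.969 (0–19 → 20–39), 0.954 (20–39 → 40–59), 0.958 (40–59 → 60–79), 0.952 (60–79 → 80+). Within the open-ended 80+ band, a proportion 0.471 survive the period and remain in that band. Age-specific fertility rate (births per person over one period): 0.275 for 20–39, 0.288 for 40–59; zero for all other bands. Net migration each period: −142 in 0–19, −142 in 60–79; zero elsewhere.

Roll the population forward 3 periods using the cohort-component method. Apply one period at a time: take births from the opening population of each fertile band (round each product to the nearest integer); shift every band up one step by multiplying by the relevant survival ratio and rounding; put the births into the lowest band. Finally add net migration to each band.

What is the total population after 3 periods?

Let group 1 be 0–19 through group 5 = 80+.
After projecting period 1:
Births: 570 * 0.275 = 157  |  2140 * 0.288 = 616 → 773
Group 2: 1370 * 0.969 = 1328
Group 3: 570 * 0.954 = 544
Group 4: 2140 * 0.958 = 2050
Group 5: 580 * 0.952 + 1240 * 0.471 = 552 + 584 = 1136
Net migration: Group 1 − 142 → 631; Group 4 − 142 → 1908
Giving 631 / 1328 / 544 / 1908 / 1136.
After projecting period 2:
Births: 1328 * 0.275 = 365  |  544 * 0.288 = 157 → 522
Group 2: 631 * 0.969 = 611
Group 3: 1328 * 0.954 = 1267
Group 4: 544 * 0.958 = 521
Group 5: 1908 * 0.952 + 1136 * 0.471 = 1816 + 535 = 2351
Net migration: Group 1 − 142 → 380; Group 4 − 142 → 379
Giving 380 / 611 / 1267 / 379 / 2351.
After projecting period 3:
Births: 611 * 0.275 = 168  |  1267 * 0.288 = 365 → 533
Group 2: 380 * 0.969 = 368
Group 3: 611 * 0.954 = 583
Group 4: 1267 * 0.958 = 1214
Group 5: 379 * 0.952 + 2351 * 0.471 = 361 + 1107 = 1468
Net migration: Group 1 − 142 → 391; Group 4 − 142 → 1072
Giving 391 / 368 / 583 / 1072 / 1468.
Total after period 3: 391 + 368 + 583 + 1072 + 1468 = 3882

3882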